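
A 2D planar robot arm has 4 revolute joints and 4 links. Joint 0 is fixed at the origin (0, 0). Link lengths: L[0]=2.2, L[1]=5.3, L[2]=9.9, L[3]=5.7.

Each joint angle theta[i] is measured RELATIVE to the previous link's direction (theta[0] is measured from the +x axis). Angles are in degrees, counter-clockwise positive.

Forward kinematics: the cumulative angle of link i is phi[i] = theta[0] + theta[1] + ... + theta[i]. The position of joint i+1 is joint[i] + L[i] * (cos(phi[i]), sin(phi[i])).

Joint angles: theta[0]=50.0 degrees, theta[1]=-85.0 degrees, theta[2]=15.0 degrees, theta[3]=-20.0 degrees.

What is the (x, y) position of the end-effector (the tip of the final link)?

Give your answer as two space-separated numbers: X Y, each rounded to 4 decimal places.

joint[0] = (0.0000, 0.0000)  (base)
link 0: phi[0] = 50 = 50 deg
  cos(50 deg) = 0.6428, sin(50 deg) = 0.7660
  joint[1] = (0.0000, 0.0000) + 2.2 * (0.6428, 0.7660) = (0.0000 + 1.4141, 0.0000 + 1.6853) = (1.4141, 1.6853)
link 1: phi[1] = 50 + -85 = -35 deg
  cos(-35 deg) = 0.8192, sin(-35 deg) = -0.5736
  joint[2] = (1.4141, 1.6853) + 5.3 * (0.8192, -0.5736) = (1.4141 + 4.3415, 1.6853 + -3.0400) = (5.7556, -1.3547)
link 2: phi[2] = 50 + -85 + 15 = -20 deg
  cos(-20 deg) = 0.9397, sin(-20 deg) = -0.3420
  joint[3] = (5.7556, -1.3547) + 9.9 * (0.9397, -0.3420) = (5.7556 + 9.3030, -1.3547 + -3.3860) = (15.0586, -4.7407)
link 3: phi[3] = 50 + -85 + 15 + -20 = -40 deg
  cos(-40 deg) = 0.7660, sin(-40 deg) = -0.6428
  joint[4] = (15.0586, -4.7407) + 5.7 * (0.7660, -0.6428) = (15.0586 + 4.3665, -4.7407 + -3.6639) = (19.4250, -8.4045)
End effector: (19.4250, -8.4045)

Answer: 19.4250 -8.4045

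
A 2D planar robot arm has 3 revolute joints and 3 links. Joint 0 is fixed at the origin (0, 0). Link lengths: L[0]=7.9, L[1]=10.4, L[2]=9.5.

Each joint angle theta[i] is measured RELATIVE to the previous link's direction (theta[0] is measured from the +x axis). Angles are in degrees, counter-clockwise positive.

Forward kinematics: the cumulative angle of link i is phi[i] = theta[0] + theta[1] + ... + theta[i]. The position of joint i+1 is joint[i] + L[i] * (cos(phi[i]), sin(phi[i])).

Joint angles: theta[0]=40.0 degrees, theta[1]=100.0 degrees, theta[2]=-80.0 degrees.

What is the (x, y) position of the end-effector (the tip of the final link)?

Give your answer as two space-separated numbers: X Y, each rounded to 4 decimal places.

joint[0] = (0.0000, 0.0000)  (base)
link 0: phi[0] = 40 = 40 deg
  cos(40 deg) = 0.7660, sin(40 deg) = 0.6428
  joint[1] = (0.0000, 0.0000) + 7.9 * (0.7660, 0.6428) = (0.0000 + 6.0518, 0.0000 + 5.0780) = (6.0518, 5.0780)
link 1: phi[1] = 40 + 100 = 140 deg
  cos(140 deg) = -0.7660, sin(140 deg) = 0.6428
  joint[2] = (6.0518, 5.0780) + 10.4 * (-0.7660, 0.6428) = (6.0518 + -7.9669, 5.0780 + 6.6850) = (-1.9151, 11.7630)
link 2: phi[2] = 40 + 100 + -80 = 60 deg
  cos(60 deg) = 0.5000, sin(60 deg) = 0.8660
  joint[3] = (-1.9151, 11.7630) + 9.5 * (0.5000, 0.8660) = (-1.9151 + 4.7500, 11.7630 + 8.2272) = (2.8349, 19.9903)
End effector: (2.8349, 19.9903)

Answer: 2.8349 19.9903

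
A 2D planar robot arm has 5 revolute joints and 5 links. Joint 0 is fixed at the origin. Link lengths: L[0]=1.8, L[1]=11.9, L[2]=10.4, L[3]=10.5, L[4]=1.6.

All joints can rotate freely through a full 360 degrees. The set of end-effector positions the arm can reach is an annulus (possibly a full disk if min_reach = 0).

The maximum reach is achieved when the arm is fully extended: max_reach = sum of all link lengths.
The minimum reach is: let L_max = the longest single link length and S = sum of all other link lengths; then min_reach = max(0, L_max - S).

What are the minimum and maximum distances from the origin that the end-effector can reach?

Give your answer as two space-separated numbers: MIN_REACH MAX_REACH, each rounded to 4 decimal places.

Link lengths: [1.8, 11.9, 10.4, 10.5, 1.6]
max_reach = 1.8 + 11.9 + 10.4 + 10.5 + 1.6 = 36.2
L_max = max([1.8, 11.9, 10.4, 10.5, 1.6]) = 11.9
S (sum of others) = 36.2 - 11.9 = 24.3
min_reach = max(0, 11.9 - 24.3) = max(0, -12.4) = 0

Answer: 0.0000 36.2000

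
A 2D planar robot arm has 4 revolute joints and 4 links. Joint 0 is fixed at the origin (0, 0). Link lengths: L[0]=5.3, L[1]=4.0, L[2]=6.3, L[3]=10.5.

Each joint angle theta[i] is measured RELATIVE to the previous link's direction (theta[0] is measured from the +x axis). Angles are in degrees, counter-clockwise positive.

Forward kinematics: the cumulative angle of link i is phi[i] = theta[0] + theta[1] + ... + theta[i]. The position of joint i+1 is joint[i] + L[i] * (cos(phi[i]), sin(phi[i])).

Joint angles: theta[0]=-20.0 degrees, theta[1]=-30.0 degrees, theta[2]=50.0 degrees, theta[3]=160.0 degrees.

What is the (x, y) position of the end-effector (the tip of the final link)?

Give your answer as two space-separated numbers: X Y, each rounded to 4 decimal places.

joint[0] = (0.0000, 0.0000)  (base)
link 0: phi[0] = -20 = -20 deg
  cos(-20 deg) = 0.9397, sin(-20 deg) = -0.3420
  joint[1] = (0.0000, 0.0000) + 5.3 * (0.9397, -0.3420) = (0.0000 + 4.9804, 0.0000 + -1.8127) = (4.9804, -1.8127)
link 1: phi[1] = -20 + -30 = -50 deg
  cos(-50 deg) = 0.6428, sin(-50 deg) = -0.7660
  joint[2] = (4.9804, -1.8127) + 4 * (0.6428, -0.7660) = (4.9804 + 2.5712, -1.8127 + -3.0642) = (7.5515, -4.8769)
link 2: phi[2] = -20 + -30 + 50 = 0 deg
  cos(0 deg) = 1.0000, sin(0 deg) = 0.0000
  joint[3] = (7.5515, -4.8769) + 6.3 * (1.0000, 0.0000) = (7.5515 + 6.3000, -4.8769 + 0.0000) = (13.8515, -4.8769)
link 3: phi[3] = -20 + -30 + 50 + 160 = 160 deg
  cos(160 deg) = -0.9397, sin(160 deg) = 0.3420
  joint[4] = (13.8515, -4.8769) + 10.5 * (-0.9397, 0.3420) = (13.8515 + -9.8668, -4.8769 + 3.5912) = (3.9847, -1.2857)
End effector: (3.9847, -1.2857)

Answer: 3.9847 -1.2857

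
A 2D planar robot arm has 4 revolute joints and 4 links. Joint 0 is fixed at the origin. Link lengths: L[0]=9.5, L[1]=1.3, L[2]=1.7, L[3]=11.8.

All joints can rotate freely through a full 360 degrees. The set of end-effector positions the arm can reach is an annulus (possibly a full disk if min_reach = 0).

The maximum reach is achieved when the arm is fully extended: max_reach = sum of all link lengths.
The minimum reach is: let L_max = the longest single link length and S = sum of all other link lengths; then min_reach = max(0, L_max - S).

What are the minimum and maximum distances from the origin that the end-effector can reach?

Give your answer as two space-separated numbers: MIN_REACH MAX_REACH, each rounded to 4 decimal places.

Answer: 0.0000 24.3000

Derivation:
Link lengths: [9.5, 1.3, 1.7, 11.8]
max_reach = 9.5 + 1.3 + 1.7 + 11.8 = 24.3
L_max = max([9.5, 1.3, 1.7, 11.8]) = 11.8
S (sum of others) = 24.3 - 11.8 = 12.5
min_reach = max(0, 11.8 - 12.5) = max(0, -0.7) = 0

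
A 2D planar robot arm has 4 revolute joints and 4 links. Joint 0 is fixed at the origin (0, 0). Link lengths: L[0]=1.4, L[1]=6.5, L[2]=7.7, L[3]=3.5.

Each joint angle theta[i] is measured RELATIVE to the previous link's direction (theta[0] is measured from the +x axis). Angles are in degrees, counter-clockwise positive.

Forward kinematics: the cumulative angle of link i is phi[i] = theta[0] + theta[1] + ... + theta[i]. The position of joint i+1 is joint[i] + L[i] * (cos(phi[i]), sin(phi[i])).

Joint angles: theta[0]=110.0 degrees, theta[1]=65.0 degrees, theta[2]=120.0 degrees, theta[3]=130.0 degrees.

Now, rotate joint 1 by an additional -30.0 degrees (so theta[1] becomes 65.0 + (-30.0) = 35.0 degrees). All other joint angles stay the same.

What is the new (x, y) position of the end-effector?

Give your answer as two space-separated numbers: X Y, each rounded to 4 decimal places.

Answer: -3.6074 -0.6194

Derivation:
joint[0] = (0.0000, 0.0000)  (base)
link 0: phi[0] = 110 = 110 deg
  cos(110 deg) = -0.3420, sin(110 deg) = 0.9397
  joint[1] = (0.0000, 0.0000) + 1.4 * (-0.3420, 0.9397) = (0.0000 + -0.4788, 0.0000 + 1.3156) = (-0.4788, 1.3156)
link 1: phi[1] = 110 + 35 = 145 deg
  cos(145 deg) = -0.8192, sin(145 deg) = 0.5736
  joint[2] = (-0.4788, 1.3156) + 6.5 * (-0.8192, 0.5736) = (-0.4788 + -5.3245, 1.3156 + 3.7282) = (-5.8033, 5.0438)
link 2: phi[2] = 110 + 35 + 120 = 265 deg
  cos(265 deg) = -0.0872, sin(265 deg) = -0.9962
  joint[3] = (-5.8033, 5.0438) + 7.7 * (-0.0872, -0.9962) = (-5.8033 + -0.6711, 5.0438 + -7.6707) = (-6.4744, -2.6269)
link 3: phi[3] = 110 + 35 + 120 + 130 = 395 deg
  cos(395 deg) = 0.8192, sin(395 deg) = 0.5736
  joint[4] = (-6.4744, -2.6269) + 3.5 * (0.8192, 0.5736) = (-6.4744 + 2.8670, -2.6269 + 2.0075) = (-3.6074, -0.6194)
End effector: (-3.6074, -0.6194)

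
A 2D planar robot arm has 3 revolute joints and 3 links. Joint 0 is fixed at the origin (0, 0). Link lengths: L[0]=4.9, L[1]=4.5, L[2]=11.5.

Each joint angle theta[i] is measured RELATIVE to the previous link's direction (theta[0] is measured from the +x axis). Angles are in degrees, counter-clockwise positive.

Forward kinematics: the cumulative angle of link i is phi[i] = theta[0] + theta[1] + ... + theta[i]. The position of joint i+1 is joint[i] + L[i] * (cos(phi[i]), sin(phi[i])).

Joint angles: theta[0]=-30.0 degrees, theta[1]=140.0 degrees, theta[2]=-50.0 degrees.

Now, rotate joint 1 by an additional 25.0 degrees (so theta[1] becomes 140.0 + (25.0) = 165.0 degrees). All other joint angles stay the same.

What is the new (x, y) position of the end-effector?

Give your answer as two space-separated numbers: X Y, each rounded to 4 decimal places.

joint[0] = (0.0000, 0.0000)  (base)
link 0: phi[0] = -30 = -30 deg
  cos(-30 deg) = 0.8660, sin(-30 deg) = -0.5000
  joint[1] = (0.0000, 0.0000) + 4.9 * (0.8660, -0.5000) = (0.0000 + 4.2435, 0.0000 + -2.4500) = (4.2435, -2.4500)
link 1: phi[1] = -30 + 165 = 135 deg
  cos(135 deg) = -0.7071, sin(135 deg) = 0.7071
  joint[2] = (4.2435, -2.4500) + 4.5 * (-0.7071, 0.7071) = (4.2435 + -3.1820, -2.4500 + 3.1820) = (1.0615, 0.7320)
link 2: phi[2] = -30 + 165 + -50 = 85 deg
  cos(85 deg) = 0.0872, sin(85 deg) = 0.9962
  joint[3] = (1.0615, 0.7320) + 11.5 * (0.0872, 0.9962) = (1.0615 + 1.0023, 0.7320 + 11.4562) = (2.0638, 12.1882)
End effector: (2.0638, 12.1882)

Answer: 2.0638 12.1882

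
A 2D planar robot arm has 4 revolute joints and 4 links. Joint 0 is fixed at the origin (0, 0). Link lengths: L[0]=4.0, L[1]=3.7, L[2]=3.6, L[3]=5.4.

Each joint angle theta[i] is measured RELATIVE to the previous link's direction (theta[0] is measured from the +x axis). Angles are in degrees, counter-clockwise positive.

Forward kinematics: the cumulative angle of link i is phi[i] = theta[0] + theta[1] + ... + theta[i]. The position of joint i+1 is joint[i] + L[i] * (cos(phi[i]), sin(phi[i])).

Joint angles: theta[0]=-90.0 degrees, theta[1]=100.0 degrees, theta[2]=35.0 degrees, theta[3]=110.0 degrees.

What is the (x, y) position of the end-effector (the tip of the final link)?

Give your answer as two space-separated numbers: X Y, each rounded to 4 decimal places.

Answer: 1.2953 1.4702

Derivation:
joint[0] = (0.0000, 0.0000)  (base)
link 0: phi[0] = -90 = -90 deg
  cos(-90 deg) = 0.0000, sin(-90 deg) = -1.0000
  joint[1] = (0.0000, 0.0000) + 4 * (0.0000, -1.0000) = (0.0000 + 0.0000, 0.0000 + -4.0000) = (0.0000, -4.0000)
link 1: phi[1] = -90 + 100 = 10 deg
  cos(10 deg) = 0.9848, sin(10 deg) = 0.1736
  joint[2] = (0.0000, -4.0000) + 3.7 * (0.9848, 0.1736) = (0.0000 + 3.6438, -4.0000 + 0.6425) = (3.6438, -3.3575)
link 2: phi[2] = -90 + 100 + 35 = 45 deg
  cos(45 deg) = 0.7071, sin(45 deg) = 0.7071
  joint[3] = (3.6438, -3.3575) + 3.6 * (0.7071, 0.7071) = (3.6438 + 2.5456, -3.3575 + 2.5456) = (6.1894, -0.8119)
link 3: phi[3] = -90 + 100 + 35 + 110 = 155 deg
  cos(155 deg) = -0.9063, sin(155 deg) = 0.4226
  joint[4] = (6.1894, -0.8119) + 5.4 * (-0.9063, 0.4226) = (6.1894 + -4.8941, -0.8119 + 2.2821) = (1.2953, 1.4702)
End effector: (1.2953, 1.4702)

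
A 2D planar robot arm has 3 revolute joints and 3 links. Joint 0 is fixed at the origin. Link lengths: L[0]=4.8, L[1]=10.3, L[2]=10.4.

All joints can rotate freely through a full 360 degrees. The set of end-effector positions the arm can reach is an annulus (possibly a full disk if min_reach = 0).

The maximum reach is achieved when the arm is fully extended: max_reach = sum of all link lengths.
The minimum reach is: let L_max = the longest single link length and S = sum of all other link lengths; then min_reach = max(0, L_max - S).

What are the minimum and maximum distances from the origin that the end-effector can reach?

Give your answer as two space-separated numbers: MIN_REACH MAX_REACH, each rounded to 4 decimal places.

Link lengths: [4.8, 10.3, 10.4]
max_reach = 4.8 + 10.3 + 10.4 = 25.5
L_max = max([4.8, 10.3, 10.4]) = 10.4
S (sum of others) = 25.5 - 10.4 = 15.1
min_reach = max(0, 10.4 - 15.1) = max(0, -4.7) = 0

Answer: 0.0000 25.5000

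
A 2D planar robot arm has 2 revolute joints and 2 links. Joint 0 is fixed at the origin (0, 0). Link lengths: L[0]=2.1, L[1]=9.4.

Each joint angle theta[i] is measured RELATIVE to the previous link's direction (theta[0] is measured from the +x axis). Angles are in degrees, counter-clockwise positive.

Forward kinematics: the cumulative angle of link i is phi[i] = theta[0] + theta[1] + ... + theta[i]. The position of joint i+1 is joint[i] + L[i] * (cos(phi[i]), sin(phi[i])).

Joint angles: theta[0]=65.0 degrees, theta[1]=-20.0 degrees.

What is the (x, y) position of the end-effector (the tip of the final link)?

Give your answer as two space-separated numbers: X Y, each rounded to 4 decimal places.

joint[0] = (0.0000, 0.0000)  (base)
link 0: phi[0] = 65 = 65 deg
  cos(65 deg) = 0.4226, sin(65 deg) = 0.9063
  joint[1] = (0.0000, 0.0000) + 2.1 * (0.4226, 0.9063) = (0.0000 + 0.8875, 0.0000 + 1.9032) = (0.8875, 1.9032)
link 1: phi[1] = 65 + -20 = 45 deg
  cos(45 deg) = 0.7071, sin(45 deg) = 0.7071
  joint[2] = (0.8875, 1.9032) + 9.4 * (0.7071, 0.7071) = (0.8875 + 6.6468, 1.9032 + 6.6468) = (7.5343, 8.5501)
End effector: (7.5343, 8.5501)

Answer: 7.5343 8.5501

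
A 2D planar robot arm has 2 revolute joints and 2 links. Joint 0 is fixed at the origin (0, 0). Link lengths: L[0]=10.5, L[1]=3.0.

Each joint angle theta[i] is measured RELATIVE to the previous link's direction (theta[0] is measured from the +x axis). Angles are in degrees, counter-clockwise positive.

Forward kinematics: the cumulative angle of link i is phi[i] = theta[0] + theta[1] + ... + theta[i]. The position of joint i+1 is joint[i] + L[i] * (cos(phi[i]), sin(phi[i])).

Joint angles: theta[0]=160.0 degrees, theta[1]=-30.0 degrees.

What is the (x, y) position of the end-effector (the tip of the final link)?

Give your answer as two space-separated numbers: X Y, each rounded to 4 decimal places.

Answer: -11.7951 5.8893

Derivation:
joint[0] = (0.0000, 0.0000)  (base)
link 0: phi[0] = 160 = 160 deg
  cos(160 deg) = -0.9397, sin(160 deg) = 0.3420
  joint[1] = (0.0000, 0.0000) + 10.5 * (-0.9397, 0.3420) = (0.0000 + -9.8668, 0.0000 + 3.5912) = (-9.8668, 3.5912)
link 1: phi[1] = 160 + -30 = 130 deg
  cos(130 deg) = -0.6428, sin(130 deg) = 0.7660
  joint[2] = (-9.8668, 3.5912) + 3 * (-0.6428, 0.7660) = (-9.8668 + -1.9284, 3.5912 + 2.2981) = (-11.7951, 5.8893)
End effector: (-11.7951, 5.8893)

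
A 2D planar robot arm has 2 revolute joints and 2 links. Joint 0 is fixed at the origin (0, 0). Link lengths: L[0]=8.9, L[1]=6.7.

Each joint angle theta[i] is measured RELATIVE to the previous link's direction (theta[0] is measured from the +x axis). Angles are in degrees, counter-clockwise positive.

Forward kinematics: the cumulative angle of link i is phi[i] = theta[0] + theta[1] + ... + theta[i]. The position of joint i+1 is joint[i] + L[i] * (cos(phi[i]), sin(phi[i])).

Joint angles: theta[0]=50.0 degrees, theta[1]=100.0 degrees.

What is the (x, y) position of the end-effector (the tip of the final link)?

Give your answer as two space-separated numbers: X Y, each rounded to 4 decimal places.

Answer: -0.0816 10.1678

Derivation:
joint[0] = (0.0000, 0.0000)  (base)
link 0: phi[0] = 50 = 50 deg
  cos(50 deg) = 0.6428, sin(50 deg) = 0.7660
  joint[1] = (0.0000, 0.0000) + 8.9 * (0.6428, 0.7660) = (0.0000 + 5.7208, 0.0000 + 6.8178) = (5.7208, 6.8178)
link 1: phi[1] = 50 + 100 = 150 deg
  cos(150 deg) = -0.8660, sin(150 deg) = 0.5000
  joint[2] = (5.7208, 6.8178) + 6.7 * (-0.8660, 0.5000) = (5.7208 + -5.8024, 6.8178 + 3.3500) = (-0.0816, 10.1678)
End effector: (-0.0816, 10.1678)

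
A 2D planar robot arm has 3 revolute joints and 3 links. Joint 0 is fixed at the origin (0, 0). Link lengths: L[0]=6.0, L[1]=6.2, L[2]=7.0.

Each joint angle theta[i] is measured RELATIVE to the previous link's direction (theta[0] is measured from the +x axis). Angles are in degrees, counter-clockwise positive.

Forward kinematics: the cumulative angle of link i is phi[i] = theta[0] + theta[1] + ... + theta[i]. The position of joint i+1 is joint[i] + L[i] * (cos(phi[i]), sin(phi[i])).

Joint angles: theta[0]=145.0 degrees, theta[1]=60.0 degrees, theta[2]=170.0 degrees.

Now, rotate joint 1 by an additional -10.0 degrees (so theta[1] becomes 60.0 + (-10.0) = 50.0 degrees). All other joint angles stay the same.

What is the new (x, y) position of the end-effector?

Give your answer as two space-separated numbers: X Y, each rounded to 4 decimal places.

joint[0] = (0.0000, 0.0000)  (base)
link 0: phi[0] = 145 = 145 deg
  cos(145 deg) = -0.8192, sin(145 deg) = 0.5736
  joint[1] = (0.0000, 0.0000) + 6 * (-0.8192, 0.5736) = (0.0000 + -4.9149, 0.0000 + 3.4415) = (-4.9149, 3.4415)
link 1: phi[1] = 145 + 50 = 195 deg
  cos(195 deg) = -0.9659, sin(195 deg) = -0.2588
  joint[2] = (-4.9149, 3.4415) + 6.2 * (-0.9659, -0.2588) = (-4.9149 + -5.9887, 3.4415 + -1.6047) = (-10.9037, 1.8368)
link 2: phi[2] = 145 + 50 + 170 = 365 deg
  cos(365 deg) = 0.9962, sin(365 deg) = 0.0872
  joint[3] = (-10.9037, 1.8368) + 7 * (0.9962, 0.0872) = (-10.9037 + 6.9734, 1.8368 + 0.6101) = (-3.9303, 2.4469)
End effector: (-3.9303, 2.4469)

Answer: -3.9303 2.4469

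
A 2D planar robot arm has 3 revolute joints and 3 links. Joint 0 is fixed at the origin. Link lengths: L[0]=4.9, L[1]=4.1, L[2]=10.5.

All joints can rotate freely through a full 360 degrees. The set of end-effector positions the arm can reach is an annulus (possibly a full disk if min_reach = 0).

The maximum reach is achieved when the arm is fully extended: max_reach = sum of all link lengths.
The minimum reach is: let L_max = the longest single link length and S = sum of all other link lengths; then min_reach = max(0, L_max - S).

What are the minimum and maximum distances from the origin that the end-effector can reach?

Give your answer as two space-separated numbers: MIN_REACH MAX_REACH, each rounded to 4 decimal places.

Answer: 1.5000 19.5000

Derivation:
Link lengths: [4.9, 4.1, 10.5]
max_reach = 4.9 + 4.1 + 10.5 = 19.5
L_max = max([4.9, 4.1, 10.5]) = 10.5
S (sum of others) = 19.5 - 10.5 = 9
min_reach = max(0, 10.5 - 9) = max(0, 1.5) = 1.5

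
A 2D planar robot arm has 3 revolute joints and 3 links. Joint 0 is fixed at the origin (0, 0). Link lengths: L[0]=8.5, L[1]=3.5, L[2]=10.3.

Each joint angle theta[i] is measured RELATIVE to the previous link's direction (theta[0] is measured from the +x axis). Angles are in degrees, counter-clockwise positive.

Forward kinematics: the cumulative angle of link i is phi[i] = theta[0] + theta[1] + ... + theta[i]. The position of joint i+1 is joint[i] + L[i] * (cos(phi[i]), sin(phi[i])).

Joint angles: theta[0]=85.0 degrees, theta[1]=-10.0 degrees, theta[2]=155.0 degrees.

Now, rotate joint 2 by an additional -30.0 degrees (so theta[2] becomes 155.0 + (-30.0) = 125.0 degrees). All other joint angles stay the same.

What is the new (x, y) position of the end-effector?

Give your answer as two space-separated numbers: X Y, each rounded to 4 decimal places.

joint[0] = (0.0000, 0.0000)  (base)
link 0: phi[0] = 85 = 85 deg
  cos(85 deg) = 0.0872, sin(85 deg) = 0.9962
  joint[1] = (0.0000, 0.0000) + 8.5 * (0.0872, 0.9962) = (0.0000 + 0.7408, 0.0000 + 8.4677) = (0.7408, 8.4677)
link 1: phi[1] = 85 + -10 = 75 deg
  cos(75 deg) = 0.2588, sin(75 deg) = 0.9659
  joint[2] = (0.7408, 8.4677) + 3.5 * (0.2588, 0.9659) = (0.7408 + 0.9059, 8.4677 + 3.3807) = (1.6467, 11.8484)
link 2: phi[2] = 85 + -10 + 125 = 200 deg
  cos(200 deg) = -0.9397, sin(200 deg) = -0.3420
  joint[3] = (1.6467, 11.8484) + 10.3 * (-0.9397, -0.3420) = (1.6467 + -9.6788, 11.8484 + -3.5228) = (-8.0321, 8.3256)
End effector: (-8.0321, 8.3256)

Answer: -8.0321 8.3256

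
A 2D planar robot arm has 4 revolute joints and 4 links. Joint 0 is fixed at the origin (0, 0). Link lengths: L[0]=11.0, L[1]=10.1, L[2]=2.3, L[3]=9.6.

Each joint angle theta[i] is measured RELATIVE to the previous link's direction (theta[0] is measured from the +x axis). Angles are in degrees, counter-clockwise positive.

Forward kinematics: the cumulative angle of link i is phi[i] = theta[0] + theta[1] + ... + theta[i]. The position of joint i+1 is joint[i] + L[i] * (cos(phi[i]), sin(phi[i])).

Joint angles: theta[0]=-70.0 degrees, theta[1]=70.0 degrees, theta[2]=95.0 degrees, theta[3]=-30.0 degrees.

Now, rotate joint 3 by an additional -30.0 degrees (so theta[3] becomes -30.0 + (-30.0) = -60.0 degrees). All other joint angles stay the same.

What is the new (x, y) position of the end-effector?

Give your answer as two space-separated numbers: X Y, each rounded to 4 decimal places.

Answer: 21.5256 -2.5390

Derivation:
joint[0] = (0.0000, 0.0000)  (base)
link 0: phi[0] = -70 = -70 deg
  cos(-70 deg) = 0.3420, sin(-70 deg) = -0.9397
  joint[1] = (0.0000, 0.0000) + 11 * (0.3420, -0.9397) = (0.0000 + 3.7622, 0.0000 + -10.3366) = (3.7622, -10.3366)
link 1: phi[1] = -70 + 70 = 0 deg
  cos(0 deg) = 1.0000, sin(0 deg) = 0.0000
  joint[2] = (3.7622, -10.3366) + 10.1 * (1.0000, 0.0000) = (3.7622 + 10.1000, -10.3366 + 0.0000) = (13.8622, -10.3366)
link 2: phi[2] = -70 + 70 + 95 = 95 deg
  cos(95 deg) = -0.0872, sin(95 deg) = 0.9962
  joint[3] = (13.8622, -10.3366) + 2.3 * (-0.0872, 0.9962) = (13.8622 + -0.2005, -10.3366 + 2.2912) = (13.6618, -8.0454)
link 3: phi[3] = -70 + 70 + 95 + -60 = 35 deg
  cos(35 deg) = 0.8192, sin(35 deg) = 0.5736
  joint[4] = (13.6618, -8.0454) + 9.6 * (0.8192, 0.5736) = (13.6618 + 7.8639, -8.0454 + 5.5063) = (21.5256, -2.5390)
End effector: (21.5256, -2.5390)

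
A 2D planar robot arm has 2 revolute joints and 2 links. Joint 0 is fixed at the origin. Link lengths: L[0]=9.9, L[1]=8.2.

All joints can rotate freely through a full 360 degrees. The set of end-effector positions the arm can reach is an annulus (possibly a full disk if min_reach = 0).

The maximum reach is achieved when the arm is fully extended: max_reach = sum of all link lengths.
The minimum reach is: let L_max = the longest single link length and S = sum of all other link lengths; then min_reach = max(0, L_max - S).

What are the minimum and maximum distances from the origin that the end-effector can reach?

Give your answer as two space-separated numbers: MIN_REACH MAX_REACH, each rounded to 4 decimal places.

Link lengths: [9.9, 8.2]
max_reach = 9.9 + 8.2 = 18.1
L_max = max([9.9, 8.2]) = 9.9
S (sum of others) = 18.1 - 9.9 = 8.2
min_reach = max(0, 9.9 - 8.2) = max(0, 1.7) = 1.7

Answer: 1.7000 18.1000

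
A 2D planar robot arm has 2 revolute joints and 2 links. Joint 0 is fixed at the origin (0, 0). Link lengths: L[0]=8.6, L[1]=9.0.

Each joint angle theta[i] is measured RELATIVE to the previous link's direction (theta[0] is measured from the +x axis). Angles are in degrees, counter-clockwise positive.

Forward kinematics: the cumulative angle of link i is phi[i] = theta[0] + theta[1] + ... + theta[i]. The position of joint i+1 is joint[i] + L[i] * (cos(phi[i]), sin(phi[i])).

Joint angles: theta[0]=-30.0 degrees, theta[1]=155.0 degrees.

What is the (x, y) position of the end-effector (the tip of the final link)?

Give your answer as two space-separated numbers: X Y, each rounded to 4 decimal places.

joint[0] = (0.0000, 0.0000)  (base)
link 0: phi[0] = -30 = -30 deg
  cos(-30 deg) = 0.8660, sin(-30 deg) = -0.5000
  joint[1] = (0.0000, 0.0000) + 8.6 * (0.8660, -0.5000) = (0.0000 + 7.4478, 0.0000 + -4.3000) = (7.4478, -4.3000)
link 1: phi[1] = -30 + 155 = 125 deg
  cos(125 deg) = -0.5736, sin(125 deg) = 0.8192
  joint[2] = (7.4478, -4.3000) + 9 * (-0.5736, 0.8192) = (7.4478 + -5.1622, -4.3000 + 7.3724) = (2.2856, 3.0724)
End effector: (2.2856, 3.0724)

Answer: 2.2856 3.0724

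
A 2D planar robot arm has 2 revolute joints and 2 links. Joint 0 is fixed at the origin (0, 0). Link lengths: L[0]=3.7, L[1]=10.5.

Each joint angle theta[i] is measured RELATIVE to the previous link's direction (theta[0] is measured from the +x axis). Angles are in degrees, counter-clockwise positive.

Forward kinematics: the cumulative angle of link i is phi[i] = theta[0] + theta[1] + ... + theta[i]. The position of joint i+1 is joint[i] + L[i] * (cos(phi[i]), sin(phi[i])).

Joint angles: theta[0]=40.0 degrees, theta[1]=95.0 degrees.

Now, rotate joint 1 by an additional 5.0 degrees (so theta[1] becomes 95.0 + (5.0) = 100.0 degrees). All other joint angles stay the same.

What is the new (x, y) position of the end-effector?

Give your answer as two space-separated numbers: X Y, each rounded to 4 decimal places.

Answer: -5.2091 9.1276

Derivation:
joint[0] = (0.0000, 0.0000)  (base)
link 0: phi[0] = 40 = 40 deg
  cos(40 deg) = 0.7660, sin(40 deg) = 0.6428
  joint[1] = (0.0000, 0.0000) + 3.7 * (0.7660, 0.6428) = (0.0000 + 2.8344, 0.0000 + 2.3783) = (2.8344, 2.3783)
link 1: phi[1] = 40 + 100 = 140 deg
  cos(140 deg) = -0.7660, sin(140 deg) = 0.6428
  joint[2] = (2.8344, 2.3783) + 10.5 * (-0.7660, 0.6428) = (2.8344 + -8.0435, 2.3783 + 6.7493) = (-5.2091, 9.1276)
End effector: (-5.2091, 9.1276)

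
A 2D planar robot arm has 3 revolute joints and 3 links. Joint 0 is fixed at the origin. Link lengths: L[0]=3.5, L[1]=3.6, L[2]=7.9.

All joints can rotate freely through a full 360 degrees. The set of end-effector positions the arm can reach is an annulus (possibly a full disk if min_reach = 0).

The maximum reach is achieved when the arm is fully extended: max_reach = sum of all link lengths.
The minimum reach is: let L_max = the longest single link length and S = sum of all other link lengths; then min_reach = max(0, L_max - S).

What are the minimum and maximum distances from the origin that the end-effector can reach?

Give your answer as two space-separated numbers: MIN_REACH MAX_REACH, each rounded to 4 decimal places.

Link lengths: [3.5, 3.6, 7.9]
max_reach = 3.5 + 3.6 + 7.9 = 15
L_max = max([3.5, 3.6, 7.9]) = 7.9
S (sum of others) = 15 - 7.9 = 7.1
min_reach = max(0, 7.9 - 7.1) = max(0, 0.8) = 0.8

Answer: 0.8000 15.0000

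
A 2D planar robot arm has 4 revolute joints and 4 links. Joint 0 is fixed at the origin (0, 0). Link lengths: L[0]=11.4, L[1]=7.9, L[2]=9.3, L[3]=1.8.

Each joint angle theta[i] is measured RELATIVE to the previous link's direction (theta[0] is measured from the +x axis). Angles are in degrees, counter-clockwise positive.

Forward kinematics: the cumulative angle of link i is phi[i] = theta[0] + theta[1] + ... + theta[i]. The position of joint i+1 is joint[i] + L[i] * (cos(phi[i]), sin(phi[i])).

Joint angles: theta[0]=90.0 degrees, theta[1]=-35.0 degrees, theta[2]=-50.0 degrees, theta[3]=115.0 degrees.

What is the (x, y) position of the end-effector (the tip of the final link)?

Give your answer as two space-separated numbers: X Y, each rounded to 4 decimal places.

joint[0] = (0.0000, 0.0000)  (base)
link 0: phi[0] = 90 = 90 deg
  cos(90 deg) = 0.0000, sin(90 deg) = 1.0000
  joint[1] = (0.0000, 0.0000) + 11.4 * (0.0000, 1.0000) = (0.0000 + 0.0000, 0.0000 + 11.4000) = (0.0000, 11.4000)
link 1: phi[1] = 90 + -35 = 55 deg
  cos(55 deg) = 0.5736, sin(55 deg) = 0.8192
  joint[2] = (0.0000, 11.4000) + 7.9 * (0.5736, 0.8192) = (0.0000 + 4.5313, 11.4000 + 6.4713) = (4.5313, 17.8713)
link 2: phi[2] = 90 + -35 + -50 = 5 deg
  cos(5 deg) = 0.9962, sin(5 deg) = 0.0872
  joint[3] = (4.5313, 17.8713) + 9.3 * (0.9962, 0.0872) = (4.5313 + 9.2646, 17.8713 + 0.8105) = (13.7959, 18.6818)
link 3: phi[3] = 90 + -35 + -50 + 115 = 120 deg
  cos(120 deg) = -0.5000, sin(120 deg) = 0.8660
  joint[4] = (13.7959, 18.6818) + 1.8 * (-0.5000, 0.8660) = (13.7959 + -0.9000, 18.6818 + 1.5588) = (12.8959, 20.2407)
End effector: (12.8959, 20.2407)

Answer: 12.8959 20.2407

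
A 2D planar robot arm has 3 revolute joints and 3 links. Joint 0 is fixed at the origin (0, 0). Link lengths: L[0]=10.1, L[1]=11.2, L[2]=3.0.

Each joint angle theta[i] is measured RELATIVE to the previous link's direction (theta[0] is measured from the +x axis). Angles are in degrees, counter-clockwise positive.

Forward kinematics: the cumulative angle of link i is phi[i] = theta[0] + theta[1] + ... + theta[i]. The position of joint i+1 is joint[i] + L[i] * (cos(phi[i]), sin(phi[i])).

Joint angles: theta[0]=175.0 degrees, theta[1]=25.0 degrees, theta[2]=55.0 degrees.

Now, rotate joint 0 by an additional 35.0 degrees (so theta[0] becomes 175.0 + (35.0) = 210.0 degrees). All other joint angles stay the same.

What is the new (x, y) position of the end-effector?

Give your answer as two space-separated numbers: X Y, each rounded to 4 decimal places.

Answer: -14.1449 -17.0436

Derivation:
joint[0] = (0.0000, 0.0000)  (base)
link 0: phi[0] = 210 = 210 deg
  cos(210 deg) = -0.8660, sin(210 deg) = -0.5000
  joint[1] = (0.0000, 0.0000) + 10.1 * (-0.8660, -0.5000) = (0.0000 + -8.7469, 0.0000 + -5.0500) = (-8.7469, -5.0500)
link 1: phi[1] = 210 + 25 = 235 deg
  cos(235 deg) = -0.5736, sin(235 deg) = -0.8192
  joint[2] = (-8.7469, -5.0500) + 11.2 * (-0.5736, -0.8192) = (-8.7469 + -6.4241, -5.0500 + -9.1745) = (-15.1709, -14.2245)
link 2: phi[2] = 210 + 25 + 55 = 290 deg
  cos(290 deg) = 0.3420, sin(290 deg) = -0.9397
  joint[3] = (-15.1709, -14.2245) + 3 * (0.3420, -0.9397) = (-15.1709 + 1.0261, -14.2245 + -2.8191) = (-14.1449, -17.0436)
End effector: (-14.1449, -17.0436)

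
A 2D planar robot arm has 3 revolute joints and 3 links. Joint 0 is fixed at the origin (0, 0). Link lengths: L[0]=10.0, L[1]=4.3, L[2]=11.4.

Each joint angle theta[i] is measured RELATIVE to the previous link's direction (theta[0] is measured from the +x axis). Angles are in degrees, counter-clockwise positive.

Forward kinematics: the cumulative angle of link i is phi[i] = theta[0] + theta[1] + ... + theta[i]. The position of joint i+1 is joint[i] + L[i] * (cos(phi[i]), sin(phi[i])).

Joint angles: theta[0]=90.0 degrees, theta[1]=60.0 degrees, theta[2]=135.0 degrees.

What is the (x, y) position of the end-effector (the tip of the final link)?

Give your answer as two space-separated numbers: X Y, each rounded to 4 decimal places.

Answer: -0.7734 1.1384

Derivation:
joint[0] = (0.0000, 0.0000)  (base)
link 0: phi[0] = 90 = 90 deg
  cos(90 deg) = 0.0000, sin(90 deg) = 1.0000
  joint[1] = (0.0000, 0.0000) + 10 * (0.0000, 1.0000) = (0.0000 + 0.0000, 0.0000 + 10.0000) = (0.0000, 10.0000)
link 1: phi[1] = 90 + 60 = 150 deg
  cos(150 deg) = -0.8660, sin(150 deg) = 0.5000
  joint[2] = (0.0000, 10.0000) + 4.3 * (-0.8660, 0.5000) = (0.0000 + -3.7239, 10.0000 + 2.1500) = (-3.7239, 12.1500)
link 2: phi[2] = 90 + 60 + 135 = 285 deg
  cos(285 deg) = 0.2588, sin(285 deg) = -0.9659
  joint[3] = (-3.7239, 12.1500) + 11.4 * (0.2588, -0.9659) = (-3.7239 + 2.9505, 12.1500 + -11.0116) = (-0.7734, 1.1384)
End effector: (-0.7734, 1.1384)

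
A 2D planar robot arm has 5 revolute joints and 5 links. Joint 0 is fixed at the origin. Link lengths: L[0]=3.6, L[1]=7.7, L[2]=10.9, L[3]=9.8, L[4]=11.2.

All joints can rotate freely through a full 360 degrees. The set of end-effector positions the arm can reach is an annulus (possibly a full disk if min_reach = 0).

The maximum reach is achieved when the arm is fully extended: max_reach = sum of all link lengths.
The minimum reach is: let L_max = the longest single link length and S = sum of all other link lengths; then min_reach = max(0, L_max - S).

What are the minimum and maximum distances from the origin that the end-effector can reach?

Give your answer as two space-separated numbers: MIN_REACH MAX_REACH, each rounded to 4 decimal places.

Answer: 0.0000 43.2000

Derivation:
Link lengths: [3.6, 7.7, 10.9, 9.8, 11.2]
max_reach = 3.6 + 7.7 + 10.9 + 9.8 + 11.2 = 43.2
L_max = max([3.6, 7.7, 10.9, 9.8, 11.2]) = 11.2
S (sum of others) = 43.2 - 11.2 = 32
min_reach = max(0, 11.2 - 32) = max(0, -20.8) = 0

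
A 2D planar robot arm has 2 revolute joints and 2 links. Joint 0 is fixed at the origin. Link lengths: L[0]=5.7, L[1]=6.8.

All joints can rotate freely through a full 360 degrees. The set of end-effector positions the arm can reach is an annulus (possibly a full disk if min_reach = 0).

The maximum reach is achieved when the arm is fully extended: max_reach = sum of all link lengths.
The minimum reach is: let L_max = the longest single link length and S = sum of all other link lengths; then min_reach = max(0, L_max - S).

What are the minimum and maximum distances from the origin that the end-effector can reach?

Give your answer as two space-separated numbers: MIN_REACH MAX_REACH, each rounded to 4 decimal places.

Answer: 1.1000 12.5000

Derivation:
Link lengths: [5.7, 6.8]
max_reach = 5.7 + 6.8 = 12.5
L_max = max([5.7, 6.8]) = 6.8
S (sum of others) = 12.5 - 6.8 = 5.7
min_reach = max(0, 6.8 - 5.7) = max(0, 1.1) = 1.1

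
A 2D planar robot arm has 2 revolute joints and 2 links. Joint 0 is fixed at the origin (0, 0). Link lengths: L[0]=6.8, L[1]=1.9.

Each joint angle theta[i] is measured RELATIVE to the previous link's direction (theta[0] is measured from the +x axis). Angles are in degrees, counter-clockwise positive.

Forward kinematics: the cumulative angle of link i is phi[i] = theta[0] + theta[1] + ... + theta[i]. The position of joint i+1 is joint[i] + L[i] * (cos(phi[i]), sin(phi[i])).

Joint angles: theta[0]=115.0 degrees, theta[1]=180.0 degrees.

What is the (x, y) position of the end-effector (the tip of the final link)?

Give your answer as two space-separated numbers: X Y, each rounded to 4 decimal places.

joint[0] = (0.0000, 0.0000)  (base)
link 0: phi[0] = 115 = 115 deg
  cos(115 deg) = -0.4226, sin(115 deg) = 0.9063
  joint[1] = (0.0000, 0.0000) + 6.8 * (-0.4226, 0.9063) = (0.0000 + -2.8738, 0.0000 + 6.1629) = (-2.8738, 6.1629)
link 1: phi[1] = 115 + 180 = 295 deg
  cos(295 deg) = 0.4226, sin(295 deg) = -0.9063
  joint[2] = (-2.8738, 6.1629) + 1.9 * (0.4226, -0.9063) = (-2.8738 + 0.8030, 6.1629 + -1.7220) = (-2.0708, 4.4409)
End effector: (-2.0708, 4.4409)

Answer: -2.0708 4.4409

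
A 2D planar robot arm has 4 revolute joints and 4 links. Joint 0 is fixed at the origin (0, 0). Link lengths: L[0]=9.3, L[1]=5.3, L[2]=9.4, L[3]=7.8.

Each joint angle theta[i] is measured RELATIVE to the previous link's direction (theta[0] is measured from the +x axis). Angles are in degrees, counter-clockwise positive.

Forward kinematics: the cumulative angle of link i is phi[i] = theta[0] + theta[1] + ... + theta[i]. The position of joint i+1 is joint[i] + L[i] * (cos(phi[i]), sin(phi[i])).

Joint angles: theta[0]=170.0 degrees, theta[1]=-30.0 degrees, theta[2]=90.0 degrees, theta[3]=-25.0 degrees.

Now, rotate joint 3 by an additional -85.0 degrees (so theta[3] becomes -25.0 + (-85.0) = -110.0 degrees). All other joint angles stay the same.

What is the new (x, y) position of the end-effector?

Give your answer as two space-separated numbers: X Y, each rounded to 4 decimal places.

Answer: -23.1610 4.5759

Derivation:
joint[0] = (0.0000, 0.0000)  (base)
link 0: phi[0] = 170 = 170 deg
  cos(170 deg) = -0.9848, sin(170 deg) = 0.1736
  joint[1] = (0.0000, 0.0000) + 9.3 * (-0.9848, 0.1736) = (0.0000 + -9.1587, 0.0000 + 1.6149) = (-9.1587, 1.6149)
link 1: phi[1] = 170 + -30 = 140 deg
  cos(140 deg) = -0.7660, sin(140 deg) = 0.6428
  joint[2] = (-9.1587, 1.6149) + 5.3 * (-0.7660, 0.6428) = (-9.1587 + -4.0600, 1.6149 + 3.4068) = (-13.2187, 5.0217)
link 2: phi[2] = 170 + -30 + 90 = 230 deg
  cos(230 deg) = -0.6428, sin(230 deg) = -0.7660
  joint[3] = (-13.2187, 5.0217) + 9.4 * (-0.6428, -0.7660) = (-13.2187 + -6.0422, 5.0217 + -7.2008) = (-19.2610, -2.1791)
link 3: phi[3] = 170 + -30 + 90 + -110 = 120 deg
  cos(120 deg) = -0.5000, sin(120 deg) = 0.8660
  joint[4] = (-19.2610, -2.1791) + 7.8 * (-0.5000, 0.8660) = (-19.2610 + -3.9000, -2.1791 + 6.7550) = (-23.1610, 4.5759)
End effector: (-23.1610, 4.5759)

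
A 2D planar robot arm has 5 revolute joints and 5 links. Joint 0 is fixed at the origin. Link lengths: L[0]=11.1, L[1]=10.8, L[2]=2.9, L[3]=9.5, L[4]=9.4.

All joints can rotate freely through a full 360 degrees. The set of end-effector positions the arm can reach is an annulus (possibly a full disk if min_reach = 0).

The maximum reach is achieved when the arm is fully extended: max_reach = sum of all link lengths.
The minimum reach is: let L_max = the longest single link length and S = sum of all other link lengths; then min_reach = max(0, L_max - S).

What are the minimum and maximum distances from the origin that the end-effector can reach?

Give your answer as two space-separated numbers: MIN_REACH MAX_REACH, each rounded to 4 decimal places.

Link lengths: [11.1, 10.8, 2.9, 9.5, 9.4]
max_reach = 11.1 + 10.8 + 2.9 + 9.5 + 9.4 = 43.7
L_max = max([11.1, 10.8, 2.9, 9.5, 9.4]) = 11.1
S (sum of others) = 43.7 - 11.1 = 32.6
min_reach = max(0, 11.1 - 32.6) = max(0, -21.5) = 0

Answer: 0.0000 43.7000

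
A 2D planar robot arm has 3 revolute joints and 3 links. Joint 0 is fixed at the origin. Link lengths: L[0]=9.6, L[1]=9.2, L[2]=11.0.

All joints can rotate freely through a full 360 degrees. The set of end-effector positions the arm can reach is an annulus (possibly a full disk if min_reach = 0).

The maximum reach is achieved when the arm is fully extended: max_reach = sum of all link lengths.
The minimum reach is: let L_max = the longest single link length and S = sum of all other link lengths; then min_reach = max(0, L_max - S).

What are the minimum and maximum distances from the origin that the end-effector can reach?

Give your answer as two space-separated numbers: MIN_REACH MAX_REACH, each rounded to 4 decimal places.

Answer: 0.0000 29.8000

Derivation:
Link lengths: [9.6, 9.2, 11.0]
max_reach = 9.6 + 9.2 + 11 = 29.8
L_max = max([9.6, 9.2, 11.0]) = 11
S (sum of others) = 29.8 - 11 = 18.8
min_reach = max(0, 11 - 18.8) = max(0, -7.8) = 0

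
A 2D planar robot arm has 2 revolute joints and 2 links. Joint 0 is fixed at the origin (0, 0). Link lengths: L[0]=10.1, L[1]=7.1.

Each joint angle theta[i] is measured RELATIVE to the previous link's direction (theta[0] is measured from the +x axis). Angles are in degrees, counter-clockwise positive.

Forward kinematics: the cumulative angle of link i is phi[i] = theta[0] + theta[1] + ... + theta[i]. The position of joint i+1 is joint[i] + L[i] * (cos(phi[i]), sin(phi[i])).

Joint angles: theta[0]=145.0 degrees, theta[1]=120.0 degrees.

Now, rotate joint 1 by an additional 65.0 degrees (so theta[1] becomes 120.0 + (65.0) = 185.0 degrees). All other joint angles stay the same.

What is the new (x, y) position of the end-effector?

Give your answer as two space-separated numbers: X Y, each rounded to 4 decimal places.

Answer: -2.1247 2.2431

Derivation:
joint[0] = (0.0000, 0.0000)  (base)
link 0: phi[0] = 145 = 145 deg
  cos(145 deg) = -0.8192, sin(145 deg) = 0.5736
  joint[1] = (0.0000, 0.0000) + 10.1 * (-0.8192, 0.5736) = (0.0000 + -8.2734, 0.0000 + 5.7931) = (-8.2734, 5.7931)
link 1: phi[1] = 145 + 185 = 330 deg
  cos(330 deg) = 0.8660, sin(330 deg) = -0.5000
  joint[2] = (-8.2734, 5.7931) + 7.1 * (0.8660, -0.5000) = (-8.2734 + 6.1488, 5.7931 + -3.5500) = (-2.1247, 2.2431)
End effector: (-2.1247, 2.2431)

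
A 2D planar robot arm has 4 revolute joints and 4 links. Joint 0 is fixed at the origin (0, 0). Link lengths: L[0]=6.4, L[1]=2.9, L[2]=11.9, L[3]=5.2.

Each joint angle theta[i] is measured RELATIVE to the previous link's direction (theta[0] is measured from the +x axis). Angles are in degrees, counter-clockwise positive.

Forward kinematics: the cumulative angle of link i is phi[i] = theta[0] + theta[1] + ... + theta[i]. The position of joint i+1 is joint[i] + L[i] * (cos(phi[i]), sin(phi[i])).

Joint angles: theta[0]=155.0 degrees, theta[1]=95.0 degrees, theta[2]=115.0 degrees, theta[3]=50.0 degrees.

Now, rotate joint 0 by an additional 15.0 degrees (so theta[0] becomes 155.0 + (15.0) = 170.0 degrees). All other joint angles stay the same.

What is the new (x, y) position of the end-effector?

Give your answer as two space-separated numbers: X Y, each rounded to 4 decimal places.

joint[0] = (0.0000, 0.0000)  (base)
link 0: phi[0] = 170 = 170 deg
  cos(170 deg) = -0.9848, sin(170 deg) = 0.1736
  joint[1] = (0.0000, 0.0000) + 6.4 * (-0.9848, 0.1736) = (0.0000 + -6.3028, 0.0000 + 1.1113) = (-6.3028, 1.1113)
link 1: phi[1] = 170 + 95 = 265 deg
  cos(265 deg) = -0.0872, sin(265 deg) = -0.9962
  joint[2] = (-6.3028, 1.1113) + 2.9 * (-0.0872, -0.9962) = (-6.3028 + -0.2528, 1.1113 + -2.8890) = (-6.5555, -1.7776)
link 2: phi[2] = 170 + 95 + 115 = 380 deg
  cos(380 deg) = 0.9397, sin(380 deg) = 0.3420
  joint[3] = (-6.5555, -1.7776) + 11.9 * (0.9397, 0.3420) = (-6.5555 + 11.1823, -1.7776 + 4.0700) = (4.6268, 2.2924)
link 3: phi[3] = 170 + 95 + 115 + 50 = 430 deg
  cos(430 deg) = 0.3420, sin(430 deg) = 0.9397
  joint[4] = (4.6268, 2.2924) + 5.2 * (0.3420, 0.9397) = (4.6268 + 1.7785, 2.2924 + 4.8864) = (6.4053, 7.1788)
End effector: (6.4053, 7.1788)

Answer: 6.4053 7.1788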